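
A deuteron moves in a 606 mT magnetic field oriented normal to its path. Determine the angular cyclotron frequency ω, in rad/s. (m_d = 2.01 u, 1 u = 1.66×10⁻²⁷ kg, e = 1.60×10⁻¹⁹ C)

ω = qB/m = (1×1.60×10^-19)(0.606) / (3.34×10^-27) = 2.91×10^7 rad/s.

ω ≈ 2.91×10^7 rad/s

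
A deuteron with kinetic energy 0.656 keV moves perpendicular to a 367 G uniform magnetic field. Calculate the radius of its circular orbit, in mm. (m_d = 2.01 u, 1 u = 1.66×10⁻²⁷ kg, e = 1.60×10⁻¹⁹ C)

r ≈ 143 mm

Convert the energy: K = 0.656 keV = 1.05×10^-16 J.
v = √(2K/m) = √(2·1.05×10^-16/3.34×10^-27) = 2.51×10^5 m/s.
r = mv/(qB) = (3.34×10^-27)(2.51×10^5) / [(1×1.60×10^-19)(0.0367)] = 0.143 m.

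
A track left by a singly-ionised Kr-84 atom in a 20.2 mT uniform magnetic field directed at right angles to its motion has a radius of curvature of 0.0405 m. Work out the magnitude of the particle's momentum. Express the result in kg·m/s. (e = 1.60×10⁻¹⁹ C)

Since qvB = mv²/r, the momentum p = mv = qBr.
p = (1×1.60×10^-19)(0.0202)(0.0405) = 1.31×10^-22 kg·m/s.

p ≈ 1.31×10^-22 kg·m/s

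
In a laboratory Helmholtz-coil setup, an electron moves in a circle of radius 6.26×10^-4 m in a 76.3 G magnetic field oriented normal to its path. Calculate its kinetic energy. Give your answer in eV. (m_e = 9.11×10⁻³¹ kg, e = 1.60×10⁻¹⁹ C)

v = qBr/m = (1×1.60×10^-19)(7.63×10^-3)(6.26×10^-4) / (9.11×10^-31) = 8.39×10^5 m/s.
K = ½mv² = 0.5·(9.11×10^-31)·(8.39×10^5)² = 3.21×10^-19 J = 2.00 eV.

K ≈ 2.00 eV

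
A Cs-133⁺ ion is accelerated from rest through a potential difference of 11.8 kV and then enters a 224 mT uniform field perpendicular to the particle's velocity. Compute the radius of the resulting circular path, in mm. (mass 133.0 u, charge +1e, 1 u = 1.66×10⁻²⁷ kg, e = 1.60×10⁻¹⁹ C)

The kinetic energy gained is K = qV = (1×1.60×10^-19)(1.18×10^4) = 1.89×10^-15 J.
v = √(2K/m) = 1.31×10^5 m/s.
r = mv/(qB) = (2.21×10^-25)(1.31×10^5) / [(1×1.60×10^-19)(0.224)] = 0.806 m.

r ≈ 806 mm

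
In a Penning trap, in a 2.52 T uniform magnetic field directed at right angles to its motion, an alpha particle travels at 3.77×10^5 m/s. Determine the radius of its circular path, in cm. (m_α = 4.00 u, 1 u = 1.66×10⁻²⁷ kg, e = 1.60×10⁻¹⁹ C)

r ≈ 0.310 cm

The magnetic force provides the centripetal force: qvB = mv²/r, so r = mv/(qB).
r = (6.64×10^-27 kg)(3.77×10^5 m/s) / [(2×1.60×10^-19 C)(2.52 T)] = 3.10×10^-3 m.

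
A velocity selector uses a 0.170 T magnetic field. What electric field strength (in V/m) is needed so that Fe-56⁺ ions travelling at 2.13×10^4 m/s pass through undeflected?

qE = qvB ⇒ E = vB = (2.13×10^4)(0.170) = 3620 V/m.

E ≈ 3620 V/m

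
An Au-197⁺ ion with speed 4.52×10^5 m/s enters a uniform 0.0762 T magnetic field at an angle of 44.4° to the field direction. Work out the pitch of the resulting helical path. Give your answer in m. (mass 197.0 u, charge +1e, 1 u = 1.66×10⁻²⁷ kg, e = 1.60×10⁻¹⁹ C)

pitch ≈ 54.4 m

The velocity component along B is v∥ = v cos44.4° = 3.23×10^5 m/s.
The cyclotron period T = 2πm/(qB) = 1.69×10^-4 s is set by m, q, B alone.
Pitch = v∥·T = (3.23×10^5)(1.69×10^-4) = 54.4 m.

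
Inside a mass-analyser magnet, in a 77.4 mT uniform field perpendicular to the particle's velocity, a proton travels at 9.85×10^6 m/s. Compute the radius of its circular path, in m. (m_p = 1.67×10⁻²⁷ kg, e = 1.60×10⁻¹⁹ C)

The magnetic force provides the centripetal force: qvB = mv²/r, so r = mv/(qB).
r = (1.67×10^-27 kg)(9.85×10^6 m/s) / [(1×1.60×10^-19 C)(0.0774 T)] = 1.33 m.

r ≈ 1.33 m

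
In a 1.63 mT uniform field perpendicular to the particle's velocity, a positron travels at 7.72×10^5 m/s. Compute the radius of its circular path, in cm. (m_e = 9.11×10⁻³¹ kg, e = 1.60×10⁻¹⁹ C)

The magnetic force provides the centripetal force: qvB = mv²/r, so r = mv/(qB).
r = (9.11×10^-31 kg)(7.72×10^5 m/s) / [(1×1.60×10^-19 C)(1.63×10^-3 T)] = 2.70×10^-3 m.

r ≈ 0.270 cm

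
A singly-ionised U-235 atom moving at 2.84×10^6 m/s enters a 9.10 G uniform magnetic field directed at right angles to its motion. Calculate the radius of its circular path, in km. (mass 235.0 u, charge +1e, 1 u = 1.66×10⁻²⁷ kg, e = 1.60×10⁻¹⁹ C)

r ≈ 7.61 km

The magnetic force provides the centripetal force: qvB = mv²/r, so r = mv/(qB).
r = (3.90×10^-25 kg)(2.84×10^6 m/s) / [(1×1.60×10^-19 C)(9.10×10^-4 T)] = 7610 m.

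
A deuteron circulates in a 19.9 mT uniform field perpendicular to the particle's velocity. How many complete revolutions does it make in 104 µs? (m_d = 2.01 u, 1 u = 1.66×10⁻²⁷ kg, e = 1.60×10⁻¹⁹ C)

N = 15

T = 2πm/(qB) = 2π(3.3366×10^-27) / [(1×1.60×10^-19)(0.0199)] = 6.5843×10^-6 s.
N = t/T = 1.04×10^-4 / 6.5843×10^-6 ≈ 15.80, so 15 complete revolutions.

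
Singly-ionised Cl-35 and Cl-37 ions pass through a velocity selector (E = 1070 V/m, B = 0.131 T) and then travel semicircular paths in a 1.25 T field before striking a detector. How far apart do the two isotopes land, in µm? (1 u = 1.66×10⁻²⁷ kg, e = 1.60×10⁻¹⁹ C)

Δd ≈ 271 µm

Both emerge at v = E/B₁ = 8170 m/s.
r = mv/(qB₂), so r₁ = 2.373×10^-3 m and r₂ = 2.508×10^-3 m, giving Δr = 1.36×10^-4 m.
After a semicircle each ion lands a diameter 2r from the entry slit, so the separation is 2Δr = 2.71×10^-4 m.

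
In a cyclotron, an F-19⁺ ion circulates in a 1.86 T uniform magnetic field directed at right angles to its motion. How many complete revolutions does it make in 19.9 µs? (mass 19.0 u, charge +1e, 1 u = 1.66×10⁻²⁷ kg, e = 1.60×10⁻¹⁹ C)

N = 29

T = 2πm/(qB) = 2π(3.154×10^-26) / [(1×1.60×10^-19)(1.86)] = 6.6590×10^-7 s.
N = t/T = 1.99×10^-5 / 6.6590×10^-7 ≈ 29.88, so 29 complete revolutions.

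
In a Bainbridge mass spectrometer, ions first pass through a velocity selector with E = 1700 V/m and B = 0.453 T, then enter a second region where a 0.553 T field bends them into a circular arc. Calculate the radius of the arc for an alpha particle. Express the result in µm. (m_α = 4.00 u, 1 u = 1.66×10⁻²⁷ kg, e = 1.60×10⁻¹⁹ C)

The selector passes v = E/B = 1700/0.453 = 3750 m/s.
In the deflection region, r = mv/(qB₂) = (6.64×10^-27)(3750) / [(2×1.60×10^-19)(0.553)] = 1.41×10^-4 m.

r ≈ 141 µm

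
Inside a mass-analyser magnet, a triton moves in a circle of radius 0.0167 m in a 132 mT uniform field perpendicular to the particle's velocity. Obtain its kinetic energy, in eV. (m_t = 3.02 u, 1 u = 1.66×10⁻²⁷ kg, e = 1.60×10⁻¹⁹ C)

v = qBr/m = (1×1.60×10^-19)(0.132)(0.0167) / (5.01×10^-27) = 7.04×10^4 m/s.
K = ½mv² = 0.5·(5.01×10^-27)·(7.04×10^4)² = 1.24×10^-17 J = 77.5 eV.

K ≈ 77.5 eV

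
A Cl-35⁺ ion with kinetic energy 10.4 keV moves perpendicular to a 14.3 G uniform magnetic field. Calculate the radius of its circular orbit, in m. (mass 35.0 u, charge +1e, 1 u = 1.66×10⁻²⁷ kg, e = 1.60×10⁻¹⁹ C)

r ≈ 60.8 m

Convert the energy: K = 10.4 keV = 1.66×10^-15 J.
v = √(2K/m) = √(2·1.66×10^-15/5.81×10^-26) = 2.39×10^5 m/s.
r = mv/(qB) = (5.81×10^-26)(2.39×10^5) / [(1×1.60×10^-19)(1.43×10^-3)] = 60.8 m.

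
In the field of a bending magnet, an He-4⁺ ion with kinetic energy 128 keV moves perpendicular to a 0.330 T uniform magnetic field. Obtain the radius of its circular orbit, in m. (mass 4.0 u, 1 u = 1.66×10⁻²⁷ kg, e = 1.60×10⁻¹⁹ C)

Convert the energy: K = 128 keV = 2.05×10^-14 J.
v = √(2K/m) = √(2·2.05×10^-14/6.64×10^-27) = 2.48×10^6 m/s.
r = mv/(qB) = (6.64×10^-27)(2.48×10^6) / [(1×1.60×10^-19)(0.330)] = 0.312 m.

r ≈ 0.312 m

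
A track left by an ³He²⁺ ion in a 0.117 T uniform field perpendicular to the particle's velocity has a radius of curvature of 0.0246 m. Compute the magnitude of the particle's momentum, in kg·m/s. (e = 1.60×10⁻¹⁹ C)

p ≈ 9.21×10^-22 kg·m/s

Since qvB = mv²/r, the momentum p = mv = qBr.
p = (2×1.60×10^-19)(0.117)(0.0246) = 9.21×10^-22 kg·m/s.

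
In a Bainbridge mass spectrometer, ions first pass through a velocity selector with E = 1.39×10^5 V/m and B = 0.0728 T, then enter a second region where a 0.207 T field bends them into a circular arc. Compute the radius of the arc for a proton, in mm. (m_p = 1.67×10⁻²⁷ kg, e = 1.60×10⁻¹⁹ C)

r ≈ 96.3 mm

The selector passes v = E/B = 1.39×10^5/0.0728 = 1.91×10^6 m/s.
In the deflection region, r = mv/(qB₂) = (1.67×10^-27)(1.91×10^6) / [(1×1.60×10^-19)(0.207)] = 0.0963 m.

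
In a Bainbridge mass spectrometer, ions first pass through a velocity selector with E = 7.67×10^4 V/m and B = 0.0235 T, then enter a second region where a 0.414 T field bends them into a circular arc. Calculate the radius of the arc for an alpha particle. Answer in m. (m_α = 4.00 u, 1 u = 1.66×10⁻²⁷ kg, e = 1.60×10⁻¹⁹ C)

r ≈ 0.164 m

The selector passes v = E/B = 7.67×10^4/0.0235 = 3.26×10^6 m/s.
In the deflection region, r = mv/(qB₂) = (6.64×10^-27)(3.26×10^6) / [(2×1.60×10^-19)(0.414)] = 0.164 m.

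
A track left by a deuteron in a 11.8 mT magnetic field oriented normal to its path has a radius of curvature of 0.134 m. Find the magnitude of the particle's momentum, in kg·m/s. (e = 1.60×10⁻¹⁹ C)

Since qvB = mv²/r, the momentum p = mv = qBr.
p = (1×1.60×10^-19)(0.0118)(0.134) = 2.53×10^-22 kg·m/s.

p ≈ 2.53×10^-22 kg·m/s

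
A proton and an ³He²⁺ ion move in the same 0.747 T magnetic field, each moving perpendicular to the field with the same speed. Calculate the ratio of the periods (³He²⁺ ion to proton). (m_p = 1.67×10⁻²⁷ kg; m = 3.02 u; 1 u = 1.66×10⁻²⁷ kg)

ratio ≈ 1.50

T = 2πm/(qB) is independent of speed, so T₂/T₁ = (m₂/q₂)/(m₁/q₁).
T_{³He²⁺ ion}/T_{proton} = (5.01×10^-27/2e) / (1.67×10^-27/1e) = 1.50.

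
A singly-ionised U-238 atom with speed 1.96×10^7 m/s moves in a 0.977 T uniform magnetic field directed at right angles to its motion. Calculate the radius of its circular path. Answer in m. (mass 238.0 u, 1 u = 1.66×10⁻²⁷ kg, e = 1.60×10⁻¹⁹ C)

The magnetic force provides the centripetal force: qvB = mv²/r, so r = mv/(qB).
r = (3.95×10^-25 kg)(1.96×10^7 m/s) / [(1×1.60×10^-19 C)(0.977 T)] = 49.5 m.

r ≈ 49.5 m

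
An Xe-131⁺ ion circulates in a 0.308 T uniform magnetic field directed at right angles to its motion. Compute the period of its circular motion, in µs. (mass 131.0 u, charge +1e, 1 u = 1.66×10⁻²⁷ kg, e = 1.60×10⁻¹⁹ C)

The cyclotron period is independent of speed: T = 2πm/(qB).
T = 2π(2.17×10^-25) / [(1×1.60×10^-19)(0.308)] = 2.77×10^-5 s.

T ≈ 27.7 µs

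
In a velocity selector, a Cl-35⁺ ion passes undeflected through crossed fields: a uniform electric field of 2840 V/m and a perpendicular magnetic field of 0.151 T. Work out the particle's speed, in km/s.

For zero net force, qE = qvB, so v = E/B.
v = (2840) / (0.151) = 1.88×10^4 m/s.

v ≈ 18.8 km/s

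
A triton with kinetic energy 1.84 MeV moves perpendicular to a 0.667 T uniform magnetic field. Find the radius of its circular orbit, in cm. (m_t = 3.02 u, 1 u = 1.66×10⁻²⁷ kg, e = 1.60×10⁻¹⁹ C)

Convert the energy: K = 1.84 MeV = 2.94×10^-13 J.
v = √(2K/m) = √(2·2.94×10^-13/5.01×10^-27) = 1.08×10^7 m/s.
r = mv/(qB) = (5.01×10^-27)(1.08×10^7) / [(1×1.60×10^-19)(0.667)] = 0.509 m.

r ≈ 50.9 cm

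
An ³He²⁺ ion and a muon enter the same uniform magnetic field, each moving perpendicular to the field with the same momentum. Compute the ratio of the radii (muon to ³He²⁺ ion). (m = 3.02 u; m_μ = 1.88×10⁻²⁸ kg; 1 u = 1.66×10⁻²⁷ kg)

r = p/(qB) ⇒ at equal p, r ∝ 1/q.
r_{muon}/r_{³He²⁺ ion} = 2.00.

ratio ≈ 2.00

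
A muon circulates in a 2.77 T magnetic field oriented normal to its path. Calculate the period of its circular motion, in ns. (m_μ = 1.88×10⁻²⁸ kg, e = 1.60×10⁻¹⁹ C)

The cyclotron period is independent of speed: T = 2πm/(qB).
T = 2π(1.88×10^-28) / [(1×1.60×10^-19)(2.77)] = 2.67×10^-9 s.

T ≈ 2.67 ns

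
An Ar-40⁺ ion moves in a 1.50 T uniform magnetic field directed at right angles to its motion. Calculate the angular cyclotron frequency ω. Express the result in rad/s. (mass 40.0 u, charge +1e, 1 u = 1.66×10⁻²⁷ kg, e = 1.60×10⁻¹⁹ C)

ω ≈ 3.61×10^6 rad/s

ω = qB/m = (1×1.60×10^-19)(1.50) / (6.64×10^-26) = 3.61×10^6 rad/s.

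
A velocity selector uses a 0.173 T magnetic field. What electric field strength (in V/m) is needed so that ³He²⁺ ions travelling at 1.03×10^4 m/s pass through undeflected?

E ≈ 1780 V/m

qE = qvB ⇒ E = vB = (1.03×10^4)(0.173) = 1780 V/m.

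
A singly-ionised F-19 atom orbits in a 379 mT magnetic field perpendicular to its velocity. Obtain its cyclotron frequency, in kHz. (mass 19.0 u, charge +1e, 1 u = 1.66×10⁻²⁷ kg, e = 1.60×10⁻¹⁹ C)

f ≈ 306 kHz

f = qB/(2πm) = (1×1.60×10^-19)(0.379) / [2π(3.15×10^-26)] = 3.06×10^5 Hz.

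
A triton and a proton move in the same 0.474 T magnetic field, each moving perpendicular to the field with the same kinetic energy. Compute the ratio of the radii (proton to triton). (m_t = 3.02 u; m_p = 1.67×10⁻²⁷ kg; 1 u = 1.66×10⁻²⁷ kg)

ratio ≈ 0.577

r = √(2mK)/(qB) ⇒ at equal K, r ∝ √m/q.
r_{proton}/r_{triton} = 0.577.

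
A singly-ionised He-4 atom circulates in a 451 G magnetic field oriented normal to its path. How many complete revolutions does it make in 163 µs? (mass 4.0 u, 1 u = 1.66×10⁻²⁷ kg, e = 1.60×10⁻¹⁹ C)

N = 28

T = 2πm/(qB) = 2π(6.64×10^-27) / [(1×1.60×10^-19)(0.0451)] = 5.7816×10^-6 s.
N = t/T = 1.63×10^-4 / 5.7816×10^-6 ≈ 28.19, so 28 complete revolutions.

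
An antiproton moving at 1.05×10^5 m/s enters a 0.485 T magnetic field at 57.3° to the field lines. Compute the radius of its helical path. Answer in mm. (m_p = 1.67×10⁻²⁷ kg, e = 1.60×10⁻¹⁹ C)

Only the perpendicular component v⊥ = v sin57.3° = 8.84×10^4 m/s is bent by the field.
r = m v⊥ /(qB) = (1.67×10^-27)(8.84×10^4) / [(1×1.60×10^-19)(0.485)] = 1.90×10^-3 m.

r ≈ 1.90 mm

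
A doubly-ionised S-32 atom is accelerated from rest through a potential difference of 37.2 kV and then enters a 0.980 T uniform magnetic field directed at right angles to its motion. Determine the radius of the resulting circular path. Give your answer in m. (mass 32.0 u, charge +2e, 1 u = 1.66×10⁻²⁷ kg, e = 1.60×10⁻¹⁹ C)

r ≈ 0.113 m

The kinetic energy gained is K = qV = (2×1.60×10^-19)(3.72×10^4) = 1.19×10^-14 J.
v = √(2K/m) = 6.69×10^5 m/s.
r = mv/(qB) = (5.31×10^-26)(6.69×10^5) / [(2×1.60×10^-19)(0.980)] = 0.113 m.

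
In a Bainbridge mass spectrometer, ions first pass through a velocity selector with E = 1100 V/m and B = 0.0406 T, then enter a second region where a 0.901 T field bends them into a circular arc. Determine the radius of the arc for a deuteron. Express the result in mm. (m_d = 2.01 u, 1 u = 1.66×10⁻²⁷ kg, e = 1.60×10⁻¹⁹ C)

The selector passes v = E/B = 1100/0.0406 = 2.71×10^4 m/s.
In the deflection region, r = mv/(qB₂) = (3.34×10^-27)(2.71×10^4) / [(1×1.60×10^-19)(0.901)] = 6.27×10^-4 m.

r ≈ 0.627 mm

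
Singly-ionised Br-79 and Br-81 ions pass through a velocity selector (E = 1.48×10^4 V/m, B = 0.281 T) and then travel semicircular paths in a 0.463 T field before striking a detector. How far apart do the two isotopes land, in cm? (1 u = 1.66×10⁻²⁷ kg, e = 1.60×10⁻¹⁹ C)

Both emerge at v = E/B₁ = 5.27×10^4 m/s.
r = mv/(qB₂), so r₁ = 0.09324 m and r₂ = 0.09560 m, giving Δr = 2.36×10^-3 m.
After a semicircle each ion lands a diameter 2r from the entry slit, so the separation is 2Δr = 4.72×10^-3 m.

Δd ≈ 0.472 cm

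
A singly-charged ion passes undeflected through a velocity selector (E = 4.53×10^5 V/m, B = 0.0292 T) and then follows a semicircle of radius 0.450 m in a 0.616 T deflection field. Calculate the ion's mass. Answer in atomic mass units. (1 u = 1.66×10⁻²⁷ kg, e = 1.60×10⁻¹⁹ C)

m ≈ 1.72 u

v = E/B₁ = 1.55×10^7 m/s.
From r = mv/(qB₂), m = qB₂r/v = (1×1.60×10^-19)(0.616)(0.450) / (1.55×10^7) = 2.86×10^-27 kg.
In atomic mass units: m = 2.86×10^-27 / 1.66×10^-27 = 1.72 u.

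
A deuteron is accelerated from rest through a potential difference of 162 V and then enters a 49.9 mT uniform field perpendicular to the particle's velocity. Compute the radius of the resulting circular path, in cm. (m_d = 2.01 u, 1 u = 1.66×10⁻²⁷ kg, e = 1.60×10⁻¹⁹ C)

r ≈ 5.21 cm

The kinetic energy gained is K = qV = (1×1.60×10^-19)(162) = 2.59×10^-17 J.
v = √(2K/m) = 1.25×10^5 m/s.
r = mv/(qB) = (3.34×10^-27)(1.25×10^5) / [(1×1.60×10^-19)(0.0499)] = 0.0521 m.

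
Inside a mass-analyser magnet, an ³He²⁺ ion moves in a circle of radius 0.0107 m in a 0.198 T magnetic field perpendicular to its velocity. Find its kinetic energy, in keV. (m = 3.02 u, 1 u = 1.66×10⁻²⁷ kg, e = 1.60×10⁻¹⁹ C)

K ≈ 0.287 keV

v = qBr/m = (2×1.60×10^-19)(0.198)(0.0107) / (5.01×10^-27) = 1.35×10^5 m/s.
K = ½mv² = 0.5·(5.01×10^-27)·(1.35×10^5)² = 4.58×10^-17 J = 0.287 keV.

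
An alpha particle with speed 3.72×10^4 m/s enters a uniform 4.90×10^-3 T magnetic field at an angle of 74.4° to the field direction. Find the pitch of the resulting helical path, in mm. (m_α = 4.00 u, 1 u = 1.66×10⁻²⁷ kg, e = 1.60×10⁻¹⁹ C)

The velocity component along B is v∥ = v cos74.4° = 1.00×10^4 m/s.
The cyclotron period T = 2πm/(qB) = 2.66×10^-5 s is set by m, q, B alone.
Pitch = v∥·T = (1.00×10^4)(2.66×10^-5) = 0.266 m.

pitch ≈ 266 mm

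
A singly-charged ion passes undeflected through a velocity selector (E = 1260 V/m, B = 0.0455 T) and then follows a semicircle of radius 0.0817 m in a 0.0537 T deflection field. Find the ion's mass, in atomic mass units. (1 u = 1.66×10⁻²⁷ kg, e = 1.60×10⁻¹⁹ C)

v = E/B₁ = 2.77×10^4 m/s.
From r = mv/(qB₂), m = qB₂r/v = (1×1.60×10^-19)(0.0537)(0.0817) / (2.77×10^4) = 2.53×10^-26 kg.
In atomic mass units: m = 2.53×10^-26 / 1.66×10^-27 = 15.3 u.

m ≈ 15.3 u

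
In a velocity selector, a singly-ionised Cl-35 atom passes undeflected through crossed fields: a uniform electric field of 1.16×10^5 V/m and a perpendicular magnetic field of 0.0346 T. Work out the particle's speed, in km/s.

For zero net force, qE = qvB, so v = E/B.
v = (1.16×10^5) / (0.0346) = 3.35×10^6 m/s.

v ≈ 3350 km/s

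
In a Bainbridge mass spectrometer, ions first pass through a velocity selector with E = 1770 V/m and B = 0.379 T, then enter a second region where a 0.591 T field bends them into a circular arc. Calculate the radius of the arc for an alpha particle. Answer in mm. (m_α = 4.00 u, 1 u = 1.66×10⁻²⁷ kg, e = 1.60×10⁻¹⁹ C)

The selector passes v = E/B = 1770/0.379 = 4670 m/s.
In the deflection region, r = mv/(qB₂) = (6.64×10^-27)(4670) / [(2×1.60×10^-19)(0.591)] = 1.64×10^-4 m.

r ≈ 0.164 mm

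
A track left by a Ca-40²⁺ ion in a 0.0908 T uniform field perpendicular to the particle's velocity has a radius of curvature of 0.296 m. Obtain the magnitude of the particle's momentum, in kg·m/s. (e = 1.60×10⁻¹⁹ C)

Since qvB = mv²/r, the momentum p = mv = qBr.
p = (2×1.60×10^-19)(0.0908)(0.296) = 8.60×10^-21 kg·m/s.

p ≈ 8.60×10^-21 kg·m/s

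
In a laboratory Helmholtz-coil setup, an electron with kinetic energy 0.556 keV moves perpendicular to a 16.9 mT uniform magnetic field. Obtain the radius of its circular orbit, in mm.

Convert the energy: K = 0.556 keV = 8.90×10^-17 J.
v = √(2K/m) = √(2·8.90×10^-17/9.11×10^-31) = 1.40×10^7 m/s.
r = mv/(qB) = (9.11×10^-31)(1.40×10^7) / [(1×1.60×10^-19)(0.0169)] = 4.71×10^-3 m.

r ≈ 4.71 mm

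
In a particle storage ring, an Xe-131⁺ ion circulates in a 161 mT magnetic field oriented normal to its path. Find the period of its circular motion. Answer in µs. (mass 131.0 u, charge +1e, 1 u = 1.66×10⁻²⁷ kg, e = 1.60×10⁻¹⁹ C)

T ≈ 53.0 µs

The cyclotron period is independent of speed: T = 2πm/(qB).
T = 2π(2.17×10^-25) / [(1×1.60×10^-19)(0.161)] = 5.30×10^-5 s.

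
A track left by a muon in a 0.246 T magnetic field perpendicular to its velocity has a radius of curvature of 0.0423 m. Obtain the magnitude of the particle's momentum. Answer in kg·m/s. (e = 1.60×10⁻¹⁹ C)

Since qvB = mv²/r, the momentum p = mv = qBr.
p = (1×1.60×10^-19)(0.246)(0.0423) = 1.66×10^-21 kg·m/s.

p ≈ 1.66×10^-21 kg·m/s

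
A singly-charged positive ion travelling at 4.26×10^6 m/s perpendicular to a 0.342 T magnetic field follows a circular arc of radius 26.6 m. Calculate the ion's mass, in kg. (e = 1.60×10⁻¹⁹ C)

m ≈ 3.42×10^-25 kg

qvB = mv²/r ⇒ m = qBr/v.
m = (1×1.60×10^-19)(0.342)(26.6) / (4.26×10^6) = 3.42×10^-25 kg.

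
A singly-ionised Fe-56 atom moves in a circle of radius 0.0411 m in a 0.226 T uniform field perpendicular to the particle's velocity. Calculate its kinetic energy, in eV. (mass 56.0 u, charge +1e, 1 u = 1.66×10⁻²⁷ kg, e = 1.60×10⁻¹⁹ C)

v = qBr/m = (1×1.60×10^-19)(0.226)(0.0411) / (9.30×10^-26) = 1.60×10^4 m/s.
K = ½mv² = 0.5·(9.30×10^-26)·(1.60×10^4)² = 1.19×10^-17 J = 74.2 eV.

K ≈ 74.2 eV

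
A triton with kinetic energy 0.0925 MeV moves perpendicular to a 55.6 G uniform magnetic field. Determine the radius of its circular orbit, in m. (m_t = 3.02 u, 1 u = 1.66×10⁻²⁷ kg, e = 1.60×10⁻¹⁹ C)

r ≈ 13.7 m

Convert the energy: K = 0.0925 MeV = 1.48×10^-14 J.
v = √(2K/m) = √(2·1.48×10^-14/5.01×10^-27) = 2.43×10^6 m/s.
r = mv/(qB) = (5.01×10^-27)(2.43×10^6) / [(1×1.60×10^-19)(5.56×10^-3)] = 13.7 m.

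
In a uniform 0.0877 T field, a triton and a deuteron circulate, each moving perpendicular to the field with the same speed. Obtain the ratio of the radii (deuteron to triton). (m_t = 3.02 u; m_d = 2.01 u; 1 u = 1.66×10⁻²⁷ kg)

r = mv/(qB) ⇒ at equal v, r ∝ m/q.
r_{deuteron}/r_{triton} = 0.666.

ratio ≈ 0.666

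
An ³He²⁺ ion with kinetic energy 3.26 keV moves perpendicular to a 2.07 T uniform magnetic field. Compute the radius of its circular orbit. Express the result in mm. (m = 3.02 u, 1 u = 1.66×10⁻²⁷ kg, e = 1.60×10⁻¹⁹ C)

r ≈ 3.45 mm

Convert the energy: K = 3.26 keV = 5.22×10^-16 J.
v = √(2K/m) = √(2·5.22×10^-16/5.01×10^-27) = 4.56×10^5 m/s.
r = mv/(qB) = (5.01×10^-27)(4.56×10^5) / [(2×1.60×10^-19)(2.07)] = 3.45×10^-3 m.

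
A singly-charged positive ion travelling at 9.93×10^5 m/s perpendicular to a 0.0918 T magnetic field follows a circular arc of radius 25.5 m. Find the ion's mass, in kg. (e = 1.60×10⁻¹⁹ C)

qvB = mv²/r ⇒ m = qBr/v.
m = (1×1.60×10^-19)(0.0918)(25.5) / (9.93×10^5) = 3.77×10^-25 kg.

m ≈ 3.77×10^-25 kg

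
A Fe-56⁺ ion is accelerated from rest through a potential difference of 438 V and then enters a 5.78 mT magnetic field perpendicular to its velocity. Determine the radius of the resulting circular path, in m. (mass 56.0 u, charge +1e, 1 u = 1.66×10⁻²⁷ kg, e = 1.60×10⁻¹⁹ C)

r ≈ 3.90 m

The kinetic energy gained is K = qV = (1×1.60×10^-19)(438) = 7.01×10^-17 J.
v = √(2K/m) = 3.88×10^4 m/s.
r = mv/(qB) = (9.30×10^-26)(3.88×10^4) / [(1×1.60×10^-19)(5.78×10^-3)] = 3.90 m.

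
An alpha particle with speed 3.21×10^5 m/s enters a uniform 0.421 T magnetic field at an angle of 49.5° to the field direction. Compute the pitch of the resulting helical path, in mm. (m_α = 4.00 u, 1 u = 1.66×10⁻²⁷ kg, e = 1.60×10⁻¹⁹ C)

The velocity component along B is v∥ = v cos49.5° = 2.08×10^5 m/s.
The cyclotron period T = 2πm/(qB) = 3.10×10^-7 s is set by m, q, B alone.
Pitch = v∥·T = (2.08×10^5)(3.10×10^-7) = 0.0646 m.

pitch ≈ 64.6 mm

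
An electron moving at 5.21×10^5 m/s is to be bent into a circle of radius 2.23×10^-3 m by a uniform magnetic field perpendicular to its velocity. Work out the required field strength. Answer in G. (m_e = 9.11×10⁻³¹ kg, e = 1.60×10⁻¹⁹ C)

qvB = mv²/r gives B = mv/(qr).
B = (9.11×10^-31)(5.21×10^5) / [(1×1.60×10^-19)(2.23×10^-3)] = 1.33×10^-3 T.

B ≈ 13.3 G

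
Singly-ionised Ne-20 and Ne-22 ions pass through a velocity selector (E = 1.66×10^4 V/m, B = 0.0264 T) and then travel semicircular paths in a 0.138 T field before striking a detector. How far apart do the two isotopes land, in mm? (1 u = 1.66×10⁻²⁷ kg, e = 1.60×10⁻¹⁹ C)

Δd ≈ 189 mm

Both emerge at v = E/B₁ = 6.29×10^5 m/s.
r = mv/(qB₂), so r₁ = 0.94546 m and r₂ = 1.0400 m, giving Δr = 0.0945 m.
After a semicircle each ion lands a diameter 2r from the entry slit, so the separation is 2Δr = 0.189 m.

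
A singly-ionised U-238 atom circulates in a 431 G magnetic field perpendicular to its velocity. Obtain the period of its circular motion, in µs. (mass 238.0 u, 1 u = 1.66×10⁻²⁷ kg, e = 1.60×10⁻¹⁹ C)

The cyclotron period is independent of speed: T = 2πm/(qB).
T = 2π(3.95×10^-25) / [(1×1.60×10^-19)(0.0431)] = 3.60×10^-4 s.

T ≈ 360 µs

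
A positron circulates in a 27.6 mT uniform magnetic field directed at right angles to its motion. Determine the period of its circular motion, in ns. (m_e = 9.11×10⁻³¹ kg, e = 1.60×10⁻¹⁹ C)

T ≈ 1.30 ns

The cyclotron period is independent of speed: T = 2πm/(qB).
T = 2π(9.11×10^-31) / [(1×1.60×10^-19)(0.0276)] = 1.30×10^-9 s.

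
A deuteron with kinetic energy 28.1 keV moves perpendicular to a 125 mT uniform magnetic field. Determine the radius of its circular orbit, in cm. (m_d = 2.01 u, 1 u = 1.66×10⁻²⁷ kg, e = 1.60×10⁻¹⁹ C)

Convert the energy: K = 28.1 keV = 4.50×10^-15 J.
v = √(2K/m) = √(2·4.50×10^-15/3.34×10^-27) = 1.64×10^6 m/s.
r = mv/(qB) = (3.34×10^-27)(1.64×10^6) / [(1×1.60×10^-19)(0.125)] = 0.274 m.

r ≈ 27.4 cm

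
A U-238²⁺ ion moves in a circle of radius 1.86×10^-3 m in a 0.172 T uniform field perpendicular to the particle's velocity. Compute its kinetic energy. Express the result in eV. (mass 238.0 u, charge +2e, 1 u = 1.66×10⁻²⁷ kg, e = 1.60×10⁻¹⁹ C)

v = qBr/m = (2×1.60×10^-19)(0.172)(1.86×10^-3) / (3.95×10^-25) = 259 m/s.
K = ½mv² = 0.5·(3.95×10^-25)·(259)² = 1.33×10^-20 J = 0.0829 eV.

K ≈ 0.0829 eV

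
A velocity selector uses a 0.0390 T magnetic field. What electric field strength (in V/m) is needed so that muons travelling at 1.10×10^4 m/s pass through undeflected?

E ≈ 429 V/m

qE = qvB ⇒ E = vB = (1.10×10^4)(0.0390) = 429 V/m.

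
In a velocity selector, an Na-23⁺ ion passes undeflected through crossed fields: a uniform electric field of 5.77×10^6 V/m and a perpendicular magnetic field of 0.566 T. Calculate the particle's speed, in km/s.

For zero net force, qE = qvB, so v = E/B.
v = (5.77×10^6) / (0.566) = 1.02×10^7 m/s.

v ≈ 10200 km/s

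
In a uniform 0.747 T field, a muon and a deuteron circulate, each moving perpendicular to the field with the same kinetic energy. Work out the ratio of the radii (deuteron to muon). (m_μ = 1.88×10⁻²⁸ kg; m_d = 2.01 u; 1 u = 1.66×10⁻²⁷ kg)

r = √(2mK)/(qB) ⇒ at equal K, r ∝ √m/q.
r_{deuteron}/r_{muon} = 4.21.

ratio ≈ 4.21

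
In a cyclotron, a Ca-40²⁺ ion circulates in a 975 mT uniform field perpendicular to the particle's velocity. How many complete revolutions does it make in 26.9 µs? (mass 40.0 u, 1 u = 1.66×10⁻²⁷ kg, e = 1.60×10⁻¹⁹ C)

T = 2πm/(qB) = 2π(6.64×10^-26) / [(2×1.60×10^-19)(0.975)] = 1.3372×10^-6 s.
N = t/T = 2.69×10^-5 / 1.3372×10^-6 ≈ 20.12, so 20 complete revolutions.

N = 20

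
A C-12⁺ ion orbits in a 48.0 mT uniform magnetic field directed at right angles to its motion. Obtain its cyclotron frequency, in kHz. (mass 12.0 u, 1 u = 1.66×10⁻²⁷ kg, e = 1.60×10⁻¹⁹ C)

f ≈ 61.4 kHz

f = qB/(2πm) = (1×1.60×10^-19)(0.0480) / [2π(1.99×10^-26)] = 6.14×10^4 Hz.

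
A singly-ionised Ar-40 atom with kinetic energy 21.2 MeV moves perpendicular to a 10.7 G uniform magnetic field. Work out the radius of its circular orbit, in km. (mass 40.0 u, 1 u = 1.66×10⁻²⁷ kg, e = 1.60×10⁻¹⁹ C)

Convert the energy: K = 21.2 MeV = 3.39×10^-12 J.
v = √(2K/m) = √(2·3.39×10^-12/6.64×10^-26) = 1.01×10^7 m/s.
r = mv/(qB) = (6.64×10^-26)(1.01×10^7) / [(1×1.60×10^-19)(1.07×10^-3)] = 3920 m.

r ≈ 3.92 km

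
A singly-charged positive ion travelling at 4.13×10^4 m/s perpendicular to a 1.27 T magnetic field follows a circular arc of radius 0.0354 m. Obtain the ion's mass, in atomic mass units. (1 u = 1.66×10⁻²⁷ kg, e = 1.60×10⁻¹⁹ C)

m ≈ 105 u

qvB = mv²/r ⇒ m = qBr/v.
m = (1×1.60×10^-19)(1.27)(0.0354) / (4.13×10^4) = 1.74×10^-25 kg = 105 u.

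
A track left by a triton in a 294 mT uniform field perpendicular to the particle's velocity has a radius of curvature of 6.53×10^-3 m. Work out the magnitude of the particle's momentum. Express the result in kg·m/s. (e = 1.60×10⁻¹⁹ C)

Since qvB = mv²/r, the momentum p = mv = qBr.
p = (1×1.60×10^-19)(0.294)(6.53×10^-3) = 3.07×10^-22 kg·m/s.

p ≈ 3.07×10^-22 kg·m/s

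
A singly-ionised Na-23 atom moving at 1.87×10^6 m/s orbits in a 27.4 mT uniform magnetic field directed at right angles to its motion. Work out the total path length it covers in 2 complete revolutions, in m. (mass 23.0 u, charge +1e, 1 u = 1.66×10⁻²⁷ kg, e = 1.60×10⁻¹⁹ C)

r = mv/(qB) = 16.3 m, so one revolution covers 2πr = 102 m.
In 2 revolutions: L = 2·2πr = 205 m.

L ≈ 205 m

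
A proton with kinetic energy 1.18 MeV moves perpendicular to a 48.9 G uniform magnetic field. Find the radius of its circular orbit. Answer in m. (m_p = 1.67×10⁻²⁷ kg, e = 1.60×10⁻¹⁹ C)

Convert the energy: K = 1.18 MeV = 1.89×10^-13 J.
v = √(2K/m) = √(2·1.89×10^-13/1.67×10^-27) = 1.50×10^7 m/s.
r = mv/(qB) = (1.67×10^-27)(1.50×10^7) / [(1×1.60×10^-19)(4.89×10^-3)] = 32.1 m.

r ≈ 32.1 m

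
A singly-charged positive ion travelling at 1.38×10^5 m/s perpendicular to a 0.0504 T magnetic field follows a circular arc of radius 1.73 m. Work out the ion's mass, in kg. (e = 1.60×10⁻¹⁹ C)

m ≈ 1.01×10^-25 kg

qvB = mv²/r ⇒ m = qBr/v.
m = (1×1.60×10^-19)(0.0504)(1.73) / (1.38×10^5) = 1.01×10^-25 kg.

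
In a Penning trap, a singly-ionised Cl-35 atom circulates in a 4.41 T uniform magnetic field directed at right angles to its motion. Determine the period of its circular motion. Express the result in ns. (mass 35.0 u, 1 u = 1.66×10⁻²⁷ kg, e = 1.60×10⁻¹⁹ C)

T ≈ 517 ns

The cyclotron period is independent of speed: T = 2πm/(qB).
T = 2π(5.81×10^-26) / [(1×1.60×10^-19)(4.41)] = 5.17×10^-7 s.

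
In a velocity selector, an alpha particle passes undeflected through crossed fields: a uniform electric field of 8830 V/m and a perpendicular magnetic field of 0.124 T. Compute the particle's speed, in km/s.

v ≈ 71.2 km/s

For zero net force, qE = qvB, so v = E/B.
v = (8830) / (0.124) = 7.12×10^4 m/s.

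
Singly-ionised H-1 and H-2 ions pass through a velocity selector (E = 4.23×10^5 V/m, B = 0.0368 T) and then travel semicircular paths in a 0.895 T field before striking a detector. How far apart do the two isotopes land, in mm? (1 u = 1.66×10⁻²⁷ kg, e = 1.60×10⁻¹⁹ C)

Both emerge at v = E/B₁ = 1.15×10^7 m/s.
r = mv/(qB₂), so r₁ = 0.133 m and r₂ = 0.266 m, giving Δr = 0.133 m.
After a semicircle each ion lands a diameter 2r from the entry slit, so the separation is 2Δr = 0.266 m.

Δd ≈ 266 mm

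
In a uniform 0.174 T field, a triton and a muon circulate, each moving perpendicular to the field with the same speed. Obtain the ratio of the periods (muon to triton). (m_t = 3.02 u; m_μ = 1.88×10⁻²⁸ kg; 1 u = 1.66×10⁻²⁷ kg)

T = 2πm/(qB) is independent of speed, so T₂/T₁ = (m₂/q₂)/(m₁/q₁).
T_{muon}/T_{triton} = (1.88×10^-28/1e) / (5.01×10^-27/1e) = 0.0375.

ratio ≈ 0.0375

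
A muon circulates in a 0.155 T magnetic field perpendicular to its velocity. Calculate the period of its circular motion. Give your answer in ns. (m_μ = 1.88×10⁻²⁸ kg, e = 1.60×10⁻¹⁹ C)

T ≈ 47.6 ns

The cyclotron period is independent of speed: T = 2πm/(qB).
T = 2π(1.88×10^-28) / [(1×1.60×10^-19)(0.155)] = 4.76×10^-8 s.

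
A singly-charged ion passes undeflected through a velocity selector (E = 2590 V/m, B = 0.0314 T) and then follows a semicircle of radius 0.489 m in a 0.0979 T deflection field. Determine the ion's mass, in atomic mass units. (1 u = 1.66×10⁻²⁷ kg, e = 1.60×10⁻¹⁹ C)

v = E/B₁ = 8.25×10^4 m/s.
From r = mv/(qB₂), m = qB₂r/v = (1×1.60×10^-19)(0.0979)(0.489) / (8.25×10^4) = 9.29×10^-26 kg.
In atomic mass units: m = 9.29×10^-26 / 1.66×10^-27 = 55.9 u.

m ≈ 55.9 u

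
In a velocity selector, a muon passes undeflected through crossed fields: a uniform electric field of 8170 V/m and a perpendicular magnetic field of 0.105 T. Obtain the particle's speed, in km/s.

For zero net force, qE = qvB, so v = E/B.
v = (8170) / (0.105) = 7.78×10^4 m/s.

v ≈ 77.8 km/s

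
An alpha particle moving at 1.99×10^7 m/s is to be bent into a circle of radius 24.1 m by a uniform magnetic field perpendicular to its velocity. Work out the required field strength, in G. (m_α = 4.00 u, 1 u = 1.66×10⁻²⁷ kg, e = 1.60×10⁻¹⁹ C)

qvB = mv²/r gives B = mv/(qr).
B = (6.64×10^-27)(1.99×10^7) / [(2×1.60×10^-19)(24.1)] = 0.0171 T.

B ≈ 171 G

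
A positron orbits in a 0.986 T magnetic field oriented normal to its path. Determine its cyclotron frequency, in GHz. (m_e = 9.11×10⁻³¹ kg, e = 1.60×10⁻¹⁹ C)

f = qB/(2πm) = (1×1.60×10^-19)(0.986) / [2π(9.11×10^-31)] = 2.76×10^10 Hz.

f ≈ 27.6 GHz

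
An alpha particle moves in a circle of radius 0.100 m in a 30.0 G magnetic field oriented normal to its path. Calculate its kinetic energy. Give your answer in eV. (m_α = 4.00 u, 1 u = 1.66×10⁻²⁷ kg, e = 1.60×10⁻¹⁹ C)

K ≈ 4.34 eV

v = qBr/m = (2×1.60×10^-19)(3.00×10^-3)(0.100) / (6.64×10^-27) = 1.45×10^4 m/s.
K = ½mv² = 0.5·(6.64×10^-27)·(1.45×10^4)² = 6.94×10^-19 J = 4.34 eV.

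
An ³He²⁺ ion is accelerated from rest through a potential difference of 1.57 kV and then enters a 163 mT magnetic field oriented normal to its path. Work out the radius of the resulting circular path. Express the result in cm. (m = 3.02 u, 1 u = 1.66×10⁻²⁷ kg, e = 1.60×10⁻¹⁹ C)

r ≈ 4.30 cm

The kinetic energy gained is K = qV = (2×1.60×10^-19)(1570) = 5.02×10^-16 J.
v = √(2K/m) = 4.48×10^5 m/s.
r = mv/(qB) = (5.01×10^-27)(4.48×10^5) / [(2×1.60×10^-19)(0.163)] = 0.0430 m.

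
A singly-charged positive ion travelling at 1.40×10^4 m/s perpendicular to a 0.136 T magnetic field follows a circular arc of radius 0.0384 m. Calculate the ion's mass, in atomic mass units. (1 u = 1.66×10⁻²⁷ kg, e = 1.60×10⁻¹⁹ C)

m ≈ 36.0 u

qvB = mv²/r ⇒ m = qBr/v.
m = (1×1.60×10^-19)(0.136)(0.0384) / (1.40×10^4) = 5.97×10^-26 kg = 36.0 u.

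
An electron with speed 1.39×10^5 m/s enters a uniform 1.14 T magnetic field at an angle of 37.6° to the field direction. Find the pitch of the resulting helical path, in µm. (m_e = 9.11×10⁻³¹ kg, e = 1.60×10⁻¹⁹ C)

The velocity component along B is v∥ = v cos37.6° = 1.10×10^5 m/s.
The cyclotron period T = 2πm/(qB) = 3.14×10^-11 s is set by m, q, B alone.
Pitch = v∥·T = (1.10×10^5)(3.14×10^-11) = 3.46×10^-6 m.

pitch ≈ 3.46 µm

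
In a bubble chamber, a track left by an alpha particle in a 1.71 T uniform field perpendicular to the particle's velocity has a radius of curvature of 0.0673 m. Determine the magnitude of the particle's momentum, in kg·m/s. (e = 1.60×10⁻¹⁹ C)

Since qvB = mv²/r, the momentum p = mv = qBr.
p = (2×1.60×10^-19)(1.71)(0.0673) = 3.68×10^-20 kg·m/s.

p ≈ 3.68×10^-20 kg·m/s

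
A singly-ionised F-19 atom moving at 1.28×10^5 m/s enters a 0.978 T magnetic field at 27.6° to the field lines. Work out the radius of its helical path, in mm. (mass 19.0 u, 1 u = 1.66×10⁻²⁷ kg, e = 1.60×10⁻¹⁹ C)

Only the perpendicular component v⊥ = v sin27.6° = 5.93×10^4 m/s is bent by the field.
r = m v⊥ /(qB) = (3.15×10^-26)(5.93×10^4) / [(1×1.60×10^-19)(0.978)] = 0.0120 m.

r ≈ 12.0 mm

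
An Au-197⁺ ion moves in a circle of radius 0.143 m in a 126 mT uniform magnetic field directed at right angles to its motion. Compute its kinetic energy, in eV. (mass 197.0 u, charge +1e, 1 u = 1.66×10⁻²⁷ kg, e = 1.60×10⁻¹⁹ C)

K ≈ 79.4 eV

v = qBr/m = (1×1.60×10^-19)(0.126)(0.143) / (3.27×10^-25) = 8820 m/s.
K = ½mv² = 0.5·(3.27×10^-25)·(8820)² = 1.27×10^-17 J = 79.4 eV.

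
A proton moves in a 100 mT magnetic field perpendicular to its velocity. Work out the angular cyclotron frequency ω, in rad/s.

ω ≈ 9.58×10^6 rad/s

ω = qB/m = (1×1.60×10^-19)(0.100) / (1.67×10^-27) = 9.58×10^6 rad/s.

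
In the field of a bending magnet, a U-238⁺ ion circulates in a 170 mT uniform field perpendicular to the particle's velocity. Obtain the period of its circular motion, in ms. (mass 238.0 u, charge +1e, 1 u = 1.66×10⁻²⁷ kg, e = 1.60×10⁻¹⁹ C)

T ≈ 0.0913 ms

The cyclotron period is independent of speed: T = 2πm/(qB).
T = 2π(3.95×10^-25) / [(1×1.60×10^-19)(0.170)] = 9.13×10^-5 s.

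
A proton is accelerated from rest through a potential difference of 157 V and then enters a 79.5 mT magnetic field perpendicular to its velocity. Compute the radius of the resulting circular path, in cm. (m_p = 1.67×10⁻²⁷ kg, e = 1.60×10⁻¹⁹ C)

The kinetic energy gained is K = qV = (1×1.60×10^-19)(157) = 2.51×10^-17 J.
v = √(2K/m) = 1.73×10^5 m/s.
r = mv/(qB) = (1.67×10^-27)(1.73×10^5) / [(1×1.60×10^-19)(0.0795)] = 0.0228 m.

r ≈ 2.28 cm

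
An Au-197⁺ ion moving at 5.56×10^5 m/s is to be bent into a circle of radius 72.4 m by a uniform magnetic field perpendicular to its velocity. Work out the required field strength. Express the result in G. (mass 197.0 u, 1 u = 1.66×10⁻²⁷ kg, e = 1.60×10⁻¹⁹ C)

B ≈ 157 G

qvB = mv²/r gives B = mv/(qr).
B = (3.27×10^-25)(5.56×10^5) / [(1×1.60×10^-19)(72.4)] = 0.0157 T.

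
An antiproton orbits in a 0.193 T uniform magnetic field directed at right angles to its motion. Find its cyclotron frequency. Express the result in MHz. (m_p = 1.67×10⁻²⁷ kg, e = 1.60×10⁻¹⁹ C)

f ≈ 2.94 MHz

f = qB/(2πm) = (1×1.60×10^-19)(0.193) / [2π(1.67×10^-27)] = 2.94×10^6 Hz.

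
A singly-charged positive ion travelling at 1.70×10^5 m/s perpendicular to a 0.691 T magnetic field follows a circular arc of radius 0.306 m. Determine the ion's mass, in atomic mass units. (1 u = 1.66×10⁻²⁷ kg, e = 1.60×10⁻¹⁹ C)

m ≈ 120 u

qvB = mv²/r ⇒ m = qBr/v.
m = (1×1.60×10^-19)(0.691)(0.306) / (1.70×10^5) = 1.99×10^-25 kg = 120 u.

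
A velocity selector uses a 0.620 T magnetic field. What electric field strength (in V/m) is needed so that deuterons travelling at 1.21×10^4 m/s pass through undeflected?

E ≈ 7500 V/m

qE = qvB ⇒ E = vB = (1.21×10^4)(0.620) = 7500 V/m.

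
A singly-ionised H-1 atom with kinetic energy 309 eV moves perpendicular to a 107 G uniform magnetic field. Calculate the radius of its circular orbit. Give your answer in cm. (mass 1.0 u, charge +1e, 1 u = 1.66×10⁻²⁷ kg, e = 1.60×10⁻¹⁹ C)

r ≈ 23.7 cm

Convert the energy: K = 309 eV = 4.94×10^-17 J.
v = √(2K/m) = √(2·4.94×10^-17/1.66×10^-27) = 2.44×10^5 m/s.
r = mv/(qB) = (1.66×10^-27)(2.44×10^5) / [(1×1.60×10^-19)(0.0107)] = 0.237 m.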